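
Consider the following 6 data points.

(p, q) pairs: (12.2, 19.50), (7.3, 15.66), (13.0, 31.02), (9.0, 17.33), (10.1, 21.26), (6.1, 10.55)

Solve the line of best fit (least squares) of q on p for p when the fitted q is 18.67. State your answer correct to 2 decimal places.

9.37

n = 6, Σx = 57.7, Σy = 115.32, Σxy = 1190.529, Σx² = 591.35
Sxx = Σx² − (Σx)²/n = 591.35 − 554.881667 = 36.468333
Sxy = Σxy − (Σx)(Σy)/n = 1190.529 − 1108.994 = 81.535
b = Sxy/Sxx = 81.535/36.468333 = 2.235775
a = ȳ − b·x̄ = 19.22 − 2.235775·9.616667 = -2.280706
Set a + b·x = 18.67: x = (18.67 − (-2.280706)) / 2.235775 = 9.370667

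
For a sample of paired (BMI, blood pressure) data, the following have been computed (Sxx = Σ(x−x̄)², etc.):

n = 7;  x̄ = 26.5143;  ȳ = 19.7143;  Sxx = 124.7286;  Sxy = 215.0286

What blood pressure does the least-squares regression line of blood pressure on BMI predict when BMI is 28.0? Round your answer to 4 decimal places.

b = Sxy/Sxx = 215.0286/124.7286 = 1.723972
a = ȳ − b·x̄ = 19.7143 − 1.723972·26.5143 = -25.995608
ŷ(28.0) = a + b·28.0 = -25.995608 + 1.723972·28 = 22.275605

22.2756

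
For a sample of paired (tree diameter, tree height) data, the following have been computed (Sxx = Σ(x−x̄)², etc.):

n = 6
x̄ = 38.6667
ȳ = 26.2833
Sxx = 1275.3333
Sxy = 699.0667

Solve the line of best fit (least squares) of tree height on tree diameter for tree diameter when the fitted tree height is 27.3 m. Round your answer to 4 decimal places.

40.5215

b = Sxy/Sxx = 699.0667/1275.3333 = 0.548144
a = ȳ − b·x̄ = 26.2833 − 0.548144·38.6667 = 5.088368
Set a + b·x = 27.3: x = (27.3 − 5.088368) / 0.548144 = 40.521504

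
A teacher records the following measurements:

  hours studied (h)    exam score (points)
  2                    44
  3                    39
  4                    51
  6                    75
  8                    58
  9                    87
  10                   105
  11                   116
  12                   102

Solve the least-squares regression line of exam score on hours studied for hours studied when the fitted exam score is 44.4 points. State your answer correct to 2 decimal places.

2.98

n = 9, Σx = 65, Σy = 677, Σxy = 5656, Σx² = 575
Sxx = Σx² − (Σx)²/n = 575 − 469.444444 = 105.555556
Sxy = Σxy − (Σx)(Σy)/n = 5656 − 4889.444444 = 766.555556
b = Sxy/Sxx = 766.555556/105.555556 = 7.262105
a = ȳ − b·x̄ = 75.222222 − 7.262105·7.222222 = 22.773684
Set a + b·x = 44.4: x = (44.4 − 22.773684) / 7.262105 = 2.977968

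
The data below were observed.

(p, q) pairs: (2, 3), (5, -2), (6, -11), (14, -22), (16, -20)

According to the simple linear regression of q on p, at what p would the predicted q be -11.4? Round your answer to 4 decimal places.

n = 5, Σx = 43, Σy = -52, Σxy = -698, Σx² = 517
Sxx = Σx² − (Σx)²/n = 517 − 369.8 = 147.2
Sxy = Σxy − (Σx)(Σy)/n = -698 − (-447.2) = -250.8
b = Sxy/Sxx = -250.8/147.2 = -1.703804
a = ȳ − b·x̄ = -10.4 − (-1.703804)·8.6 = 4.252717
Set a + b·x = -11.4: x = (-11.4 − 4.252717) / (-1.703804) = 9.186922

9.1869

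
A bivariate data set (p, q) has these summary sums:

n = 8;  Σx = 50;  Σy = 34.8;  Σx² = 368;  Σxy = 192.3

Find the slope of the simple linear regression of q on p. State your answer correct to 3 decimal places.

-0.454

Sxx = Σx² − (Σx)²/n = 368 − 312.5 = 55.5
Sxy = Σxy − (Σx)(Σy)/n = 192.3 − 217.5 = -25.2
b = Sxy/Sxx = -25.2/55.5 = -0.454054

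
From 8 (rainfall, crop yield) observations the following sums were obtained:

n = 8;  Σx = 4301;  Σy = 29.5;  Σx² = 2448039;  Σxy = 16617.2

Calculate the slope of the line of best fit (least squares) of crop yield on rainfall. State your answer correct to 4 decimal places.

Sxx = Σx² − (Σx)²/n = 2448039 − 2312325.125 = 135713.875
Sxy = Σxy − (Σx)(Σy)/n = 16617.2 − 15859.9375 = 757.2625
b = Sxy/Sxx = 757.2625/135713.875 = 0.005580

0.0056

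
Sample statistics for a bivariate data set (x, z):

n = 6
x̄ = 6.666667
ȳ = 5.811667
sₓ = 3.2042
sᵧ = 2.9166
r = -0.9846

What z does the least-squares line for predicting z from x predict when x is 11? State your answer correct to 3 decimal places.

b = r · sᵧ/sₓ = -0.9846 · 2.9166/3.2042 = -0.896225
a = ȳ − b·x̄ = 5.811667 − (-0.896225)·6.666667 = 11.786501
ŷ(11) = a + b·11 = 11.786501 + (-0.896225)·11 = 1.928025

1.928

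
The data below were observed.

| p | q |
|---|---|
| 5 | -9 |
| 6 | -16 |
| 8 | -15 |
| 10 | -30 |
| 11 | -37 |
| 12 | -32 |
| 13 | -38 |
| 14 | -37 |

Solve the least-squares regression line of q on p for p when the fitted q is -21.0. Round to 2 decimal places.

n = 8, Σx = 79, Σy = -214, Σxy = -2364, Σx² = 855
Sxx = Σx² − (Σx)²/n = 855 − 780.125 = 74.875
Sxy = Σxy − (Σx)(Σy)/n = -2364 − (-2113.25) = -250.75
b = Sxy/Sxx = -250.75/74.875 = -3.348915
a = ȳ − b·x̄ = -26.75 − (-3.348915)·9.875 = 6.320534
Set a + b·x = -21.0: x = (-21.0 − 6.320534) / (-3.348915) = 8.158026

8.16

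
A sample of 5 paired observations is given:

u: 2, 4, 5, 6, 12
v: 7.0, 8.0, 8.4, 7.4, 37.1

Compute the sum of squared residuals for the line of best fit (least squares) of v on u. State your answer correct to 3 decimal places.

98.016

n = 5, Σx = 29, Σy = 67.9, Σxy = 577.6, Σx² = 225, Σy² = 1614.73
Sxx = Σx² − (Σx)²/n = 225 − 168.2 = 56.8
Sxy = Σxy − (Σx)(Σy)/n = 577.6 − 393.82 = 183.78
Syy = Σy² − (Σy)²/n = 1614.73 − 922.082 = 692.648
b = Sxy/Sxx = 183.78/56.8 = 3.235563
SSE = Syy − b·Sxy = 692.648 − 3.235563·183.78 = 98.016162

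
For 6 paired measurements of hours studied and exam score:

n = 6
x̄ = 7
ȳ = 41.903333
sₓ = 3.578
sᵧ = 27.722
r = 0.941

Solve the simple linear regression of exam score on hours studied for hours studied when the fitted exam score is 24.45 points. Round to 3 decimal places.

4.606

b = r · sᵧ/sₓ = 0.941 · 27.722/3.578 = 7.290778
a = ȳ − b·x̄ = 41.903333 − 7.290778·7 = -9.132110
Set a + b·x = 24.45: x = (24.45 − (-9.132110)) / 7.290778 = 4.606108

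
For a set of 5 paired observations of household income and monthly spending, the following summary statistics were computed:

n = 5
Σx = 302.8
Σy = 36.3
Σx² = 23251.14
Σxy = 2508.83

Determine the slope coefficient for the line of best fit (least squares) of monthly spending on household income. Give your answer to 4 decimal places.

0.0632

Sxx = Σx² − (Σx)²/n = 23251.14 − 18337.568 = 4913.572
Sxy = Σxy − (Σx)(Σy)/n = 2508.83 − 2198.328 = 310.502
b = Sxy/Sxx = 310.502/4913.572 = 0.063193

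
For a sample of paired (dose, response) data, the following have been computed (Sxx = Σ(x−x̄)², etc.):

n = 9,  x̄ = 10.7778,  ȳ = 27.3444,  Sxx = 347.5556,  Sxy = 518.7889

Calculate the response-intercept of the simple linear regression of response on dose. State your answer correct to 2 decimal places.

b = Sxy/Sxx = 518.7889/347.5556 = 1.492679
a = ȳ − b·x̄ = 27.3444 − 1.492679·10.7778 = 11.256606

11.26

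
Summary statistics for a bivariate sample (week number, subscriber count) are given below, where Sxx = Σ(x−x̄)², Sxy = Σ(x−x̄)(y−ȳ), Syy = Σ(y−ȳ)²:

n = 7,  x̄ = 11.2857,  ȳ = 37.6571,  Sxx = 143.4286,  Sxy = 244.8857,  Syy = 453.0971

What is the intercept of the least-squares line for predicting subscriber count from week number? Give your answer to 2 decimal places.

b = Sxy/Sxx = 244.8857/143.4286 = 1.707370
a = ȳ − b·x̄ = 37.6571 − 1.707370·11.2857 = 18.388234

18.39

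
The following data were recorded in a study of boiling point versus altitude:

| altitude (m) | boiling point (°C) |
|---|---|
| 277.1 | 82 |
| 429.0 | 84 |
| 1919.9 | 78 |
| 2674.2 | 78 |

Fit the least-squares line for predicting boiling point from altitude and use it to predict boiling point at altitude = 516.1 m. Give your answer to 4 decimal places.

n = 4, Σx = 5300.2, Σy = 322, Σxy = 417098, Σx² = 11098187.06
Sxx = Σx² − (Σx)²/n = 11098187.06 − 7023030.01 = 4075157.05
Sxy = Σxy − (Σx)(Σy)/n = 417098 − 426666.1 = -9568.1
b = Sxy/Sxx = -9568.1/4075157.05 = -0.002348
a = ȳ − b·x̄ = 80.5 − (-0.002348)·1325.05 = 83.611097
ŷ(516.1) = a + b·516.1 = 83.611097 + (-0.002348)·516.1 = 82.399341

82.3993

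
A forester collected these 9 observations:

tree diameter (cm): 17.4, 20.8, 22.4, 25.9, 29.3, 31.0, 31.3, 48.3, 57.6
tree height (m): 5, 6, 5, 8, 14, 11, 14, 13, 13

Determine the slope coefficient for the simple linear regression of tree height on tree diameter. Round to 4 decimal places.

n = 9, Σx = 284, Σy = 89, Σxy = 3097.1, Σx² = 10357.8
Sxx = Σx² − (Σx)²/n = 10357.8 − 8961.777778 = 1396.022222
Sxy = Σxy − (Σx)(Σy)/n = 3097.1 − 2808.444444 = 288.655556
b = Sxy/Sxx = 288.655556/1396.022222 = 0.206770

0.2068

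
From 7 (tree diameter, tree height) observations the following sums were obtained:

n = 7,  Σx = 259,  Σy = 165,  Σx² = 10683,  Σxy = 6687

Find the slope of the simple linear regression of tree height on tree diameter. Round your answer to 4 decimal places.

0.5291

Sxx = Σx² − (Σx)²/n = 10683 − 9583 = 1100
Sxy = Σxy − (Σx)(Σy)/n = 6687 − 6105 = 582
b = Sxy/Sxx = 582/1100 = 0.529091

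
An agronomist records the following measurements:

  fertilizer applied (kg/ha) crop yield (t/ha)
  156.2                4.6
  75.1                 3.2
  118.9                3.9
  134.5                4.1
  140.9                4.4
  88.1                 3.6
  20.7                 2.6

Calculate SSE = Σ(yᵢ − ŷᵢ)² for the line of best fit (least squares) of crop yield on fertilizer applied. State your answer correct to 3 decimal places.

0.061

n = 7, Σx = 734.4, Σy = 26.4, Σxy = 2964.94, Σx² = 90308.82, Σy² = 102.5
Sxx = Σx² − (Σx)²/n = 90308.82 − 77049.051429 = 13259.768571
Sxy = Σxy − (Σx)(Σy)/n = 2964.94 − 2769.737143 = 195.202857
Syy = Σy² − (Σy)²/n = 102.5 − 99.565714 = 2.934286
b = Sxy/Sxx = 195.202857/13259.768571 = 0.014721
SSE = Syy − b·Sxy = 2.934286 − 0.014721·195.202857 = 0.060619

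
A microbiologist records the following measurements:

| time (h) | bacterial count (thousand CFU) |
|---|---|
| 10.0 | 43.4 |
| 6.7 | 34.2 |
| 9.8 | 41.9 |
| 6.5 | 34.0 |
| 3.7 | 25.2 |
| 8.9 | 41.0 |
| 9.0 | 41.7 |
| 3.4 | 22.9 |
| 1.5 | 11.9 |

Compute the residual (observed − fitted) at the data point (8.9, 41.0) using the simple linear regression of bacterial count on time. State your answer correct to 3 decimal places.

n = 9, Σx = 59.5, Σy = 296.2, Σxy = 2223.91, Σx² = 470.89
Sxx = Σx² − (Σx)²/n = 470.89 − 393.361111 = 77.528889
Sxy = Σxy − (Σx)(Σy)/n = 2223.91 − 1958.211111 = 265.698889
b = Sxy/Sxx = 265.698889/77.528889 = 3.427095
a = ȳ − b·x̄ = 32.911111 − 3.427095·6.611111 = 10.254203
ŷ(8.9) = 10.254203 + 3.427095·8.9 = 40.755351
residual = y − ŷ = 41.0 − 40.755351 = 0.244649

0.245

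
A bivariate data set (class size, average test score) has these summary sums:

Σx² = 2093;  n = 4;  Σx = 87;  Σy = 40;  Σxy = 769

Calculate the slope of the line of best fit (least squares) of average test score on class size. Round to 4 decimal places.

Sxx = Σx² − (Σx)²/n = 2093 − 1892.25 = 200.75
Sxy = Σxy − (Σx)(Σy)/n = 769 − 870 = -101
b = Sxy/Sxx = -101/200.75 = -0.503113

-0.5031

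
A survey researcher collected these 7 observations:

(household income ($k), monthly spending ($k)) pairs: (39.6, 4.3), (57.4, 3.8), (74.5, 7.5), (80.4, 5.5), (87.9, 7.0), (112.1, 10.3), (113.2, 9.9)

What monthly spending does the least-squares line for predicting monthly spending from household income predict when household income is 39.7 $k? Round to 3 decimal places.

n = 7, Σx = 565.1, Σy = 48.3, Σxy = 4279.96, Σx² = 49984.39
Sxx = Σx² − (Σx)²/n = 49984.39 − 45619.715714 = 4364.674286
Sxy = Σxy − (Σx)(Σy)/n = 4279.96 − 3899.19 = 380.77
b = Sxy/Sxx = 380.77/4364.674286 = 0.087239
a = ȳ − b·x̄ = 6.9 − 0.087239·80.728571 = -0.142683
ŷ(39.7) = a + b·39.7 = -0.142683 + 0.087239·39.7 = 3.320707

3.321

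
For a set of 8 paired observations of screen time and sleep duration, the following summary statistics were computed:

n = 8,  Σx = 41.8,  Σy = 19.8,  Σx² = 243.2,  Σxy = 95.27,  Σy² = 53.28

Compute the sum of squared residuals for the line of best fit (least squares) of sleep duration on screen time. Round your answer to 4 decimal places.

Sxx = Σx² − (Σx)²/n = 243.2 − 218.405 = 24.795
Sxy = Σxy − (Σx)(Σy)/n = 95.27 − 103.455 = -8.185
Syy = Σy² − (Σy)²/n = 53.28 − 49.005 = 4.275
b = Sxy/Sxx = -8.185/24.795 = -0.330107
SSE = Syy − b·Sxy = 4.275 − (-0.330107)·(-8.185) = 1.573075

1.5731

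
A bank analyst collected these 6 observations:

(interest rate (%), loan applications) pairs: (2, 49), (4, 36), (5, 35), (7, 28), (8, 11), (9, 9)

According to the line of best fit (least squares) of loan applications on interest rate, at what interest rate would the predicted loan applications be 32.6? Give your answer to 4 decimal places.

5.0241

n = 6, Σx = 35, Σy = 168, Σxy = 782, Σx² = 239
Sxx = Σx² − (Σx)²/n = 239 − 204.166667 = 34.833333
Sxy = Σxy − (Σx)(Σy)/n = 782 − 980 = -198
b = Sxy/Sxx = -198/34.833333 = -5.684211
a = ȳ − b·x̄ = 28 − (-5.684211)·5.833333 = 61.157895
Set a + b·x = 32.6: x = (32.6 − 61.157895) / (-5.684211) = 5.024074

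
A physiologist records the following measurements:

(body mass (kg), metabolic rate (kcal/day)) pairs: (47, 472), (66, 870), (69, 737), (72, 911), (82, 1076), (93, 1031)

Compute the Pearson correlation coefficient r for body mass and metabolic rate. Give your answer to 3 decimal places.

0.916

n = 6, Σx = 429, Σy = 5097, Σxy = 380164, Σx² = 31883, Σy² = 4573511
Sxx = Σx² − (Σx)²/n = 31883 − 30673.5 = 1209.5
Sxy = Σxy − (Σx)(Σy)/n = 380164 − 364435.5 = 15728.5
Syy = Σy² − (Σy)²/n = 4573511 − 4329901.5 = 243609.5
r = Sxy/√(Sxx·Syy) = 15728.5/√(294645690.25) = 15728.5/17165.246583 = 0.916299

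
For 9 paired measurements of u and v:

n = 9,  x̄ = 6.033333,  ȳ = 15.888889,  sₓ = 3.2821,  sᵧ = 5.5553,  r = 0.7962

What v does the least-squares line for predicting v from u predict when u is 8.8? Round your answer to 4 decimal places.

19.6174

b = r · sᵧ/sₓ = 0.7962 · 5.5553/3.2821 = 1.347652
a = ȳ − b·x̄ = 15.888889 − 1.347652·6.033333 = 7.758053
ŷ(8.8) = a + b·8.8 = 7.758053 + 1.347652·8.8 = 19.617394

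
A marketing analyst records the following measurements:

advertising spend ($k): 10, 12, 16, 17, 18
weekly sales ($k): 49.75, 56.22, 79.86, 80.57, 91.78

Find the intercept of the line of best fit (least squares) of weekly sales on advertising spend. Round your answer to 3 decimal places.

-3.282

n = 5, Σx = 73, Σy = 358.18, Σxy = 5471.63, Σx² = 1113
Sxx = Σx² − (Σx)²/n = 1113 − 1065.8 = 47.2
Sxy = Σxy − (Σx)(Σy)/n = 5471.63 − 5229.428 = 242.202
b = Sxy/Sxx = 242.202/47.2 = 5.131398
a = ȳ − b·x̄ = 71.636 − 5.131398·14.6 = -3.282415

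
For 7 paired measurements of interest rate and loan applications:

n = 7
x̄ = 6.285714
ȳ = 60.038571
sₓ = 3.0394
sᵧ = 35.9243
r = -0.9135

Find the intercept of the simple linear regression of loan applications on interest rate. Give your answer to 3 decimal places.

b = r · sᵧ/sₓ = -0.9135 · 35.9243/3.0394 = -10.797147
a = ȳ − b·x̄ = 60.038571 − (-10.797147)·6.285714 = 127.906348

127.906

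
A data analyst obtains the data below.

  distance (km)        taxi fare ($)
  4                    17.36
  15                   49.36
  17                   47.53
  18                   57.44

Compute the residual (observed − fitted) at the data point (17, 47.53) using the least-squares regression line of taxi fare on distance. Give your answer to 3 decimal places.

-4.743

n = 4, Σx = 54, Σy = 171.69, Σxy = 2651.77, Σx² = 854
Sxx = Σx² − (Σx)²/n = 854 − 729 = 125
Sxy = Σxy − (Σx)(Σy)/n = 2651.77 − 2317.815 = 333.955
b = Sxy/Sxx = 333.955/125 = 2.67164
a = ȳ − b·x̄ = 42.9225 − 2.67164·13.5 = 6.85536
ŷ(17) = 6.85536 + 2.67164·17 = 52.27324
residual = y − ŷ = 47.53 − 52.27324 = -4.74324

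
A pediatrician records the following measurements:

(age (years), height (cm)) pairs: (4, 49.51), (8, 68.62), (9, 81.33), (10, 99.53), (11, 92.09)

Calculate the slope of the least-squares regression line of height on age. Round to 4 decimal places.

6.9242

n = 5, Σx = 42, Σy = 391.08, Σxy = 3487.26, Σx² = 382
Sxx = Σx² − (Σx)²/n = 382 − 352.8 = 29.2
Sxy = Σxy − (Σx)(Σy)/n = 3487.26 − 3285.072 = 202.188
b = Sxy/Sxx = 202.188/29.2 = 6.924247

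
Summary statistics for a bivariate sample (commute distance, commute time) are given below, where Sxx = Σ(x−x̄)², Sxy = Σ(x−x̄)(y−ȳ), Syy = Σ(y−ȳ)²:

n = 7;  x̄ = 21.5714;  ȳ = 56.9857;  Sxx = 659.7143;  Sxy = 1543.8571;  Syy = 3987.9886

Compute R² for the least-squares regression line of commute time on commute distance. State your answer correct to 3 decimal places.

R² = Sxy²/(Sxx·Syy) = (1543.8571)²/(659.7143·3987.9886) = 0.905950

0.906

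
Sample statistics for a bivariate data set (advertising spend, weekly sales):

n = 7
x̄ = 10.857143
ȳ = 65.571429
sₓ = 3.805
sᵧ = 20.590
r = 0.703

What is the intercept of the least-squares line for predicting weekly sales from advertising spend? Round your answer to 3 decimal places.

24.269

b = r · sᵧ/sₓ = 0.703 · 20.59/3.805 = 3.804145
a = ȳ − b·x̄ = 65.571429 − 3.804145·10.857143 = 24.269288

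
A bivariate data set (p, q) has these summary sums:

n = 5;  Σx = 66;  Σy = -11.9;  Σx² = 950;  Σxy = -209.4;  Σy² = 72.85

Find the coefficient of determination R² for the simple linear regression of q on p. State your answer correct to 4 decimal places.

Sxx = Σx² − (Σx)²/n = 950 − 871.2 = 78.8
Sxy = Σxy − (Σx)(Σy)/n = -209.4 − (-157.08) = -52.32
Syy = Σy² − (Σy)²/n = 72.85 − 28.322 = 44.528
R² = Sxy²/(Sxx·Syy) = (-52.32)²/(78.8·44.528) = 0.780146

0.7801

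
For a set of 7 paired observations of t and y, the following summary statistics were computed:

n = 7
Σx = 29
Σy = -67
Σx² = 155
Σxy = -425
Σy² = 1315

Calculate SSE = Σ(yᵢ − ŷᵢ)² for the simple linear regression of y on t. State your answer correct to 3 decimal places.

Sxx = Σx² − (Σx)²/n = 155 − 120.142857 = 34.857143
Sxy = Σxy − (Σx)(Σy)/n = -425 − (-277.571429) = -147.428571
Syy = Σy² − (Σy)²/n = 1315 − 641.285714 = 673.714286
b = Sxy/Sxx = -147.428571/34.857143 = -4.229508
SSE = Syy − b·Sxy = 673.714286 − (-4.229508)·(-147.428571) = 50.163934

50.164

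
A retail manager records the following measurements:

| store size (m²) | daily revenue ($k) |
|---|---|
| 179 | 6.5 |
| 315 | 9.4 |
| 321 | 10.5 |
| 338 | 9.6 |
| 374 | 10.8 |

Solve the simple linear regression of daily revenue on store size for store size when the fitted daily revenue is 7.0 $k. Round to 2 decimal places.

n = 5, Σx = 1527, Σy = 46.8, Σxy = 14779, Σx² = 488427
Sxx = Σx² − (Σx)²/n = 488427 − 466345.8 = 22081.2
Sxy = Σxy − (Σx)(Σy)/n = 14779 − 14292.72 = 486.28
b = Sxy/Sxx = 486.28/22081.2 = 0.022022
a = ȳ − b·x̄ = 9.36 − 0.022022·305.4 = 2.634373
Set a + b·x = 7.0: x = (7.0 − 2.634373) / 0.022022 = 198.236160

198.24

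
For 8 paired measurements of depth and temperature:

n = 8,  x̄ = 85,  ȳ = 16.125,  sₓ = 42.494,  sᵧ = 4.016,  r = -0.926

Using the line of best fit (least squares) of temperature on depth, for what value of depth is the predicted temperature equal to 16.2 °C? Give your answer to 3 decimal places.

b = r · sᵧ/sₓ = -0.926 · 4.016/42.494 = -0.087514
a = ȳ − b·x̄ = 16.125 − (-0.087514)·85 = 23.563682
Set a + b·x = 16.2: x = (16.2 − 23.563682) / (-0.087514) = 84.142993

84.143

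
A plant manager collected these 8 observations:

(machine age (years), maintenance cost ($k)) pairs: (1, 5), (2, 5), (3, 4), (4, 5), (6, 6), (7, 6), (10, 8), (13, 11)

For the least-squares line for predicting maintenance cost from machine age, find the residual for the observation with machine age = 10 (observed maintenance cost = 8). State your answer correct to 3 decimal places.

-0.402

n = 8, Σx = 46, Σy = 50, Σxy = 348, Σx² = 384
Sxx = Σx² − (Σx)²/n = 384 − 264.5 = 119.5
Sxy = Σxy − (Σx)(Σy)/n = 348 − 287.5 = 60.5
b = Sxy/Sxx = 60.5/119.5 = 0.506276
a = ȳ − b·x̄ = 6.25 − 0.506276·5.75 = 3.338912
ŷ(10) = 3.338912 + 0.506276·10 = 8.401674
residual = y − ŷ = 8 − 8.401674 = -0.401674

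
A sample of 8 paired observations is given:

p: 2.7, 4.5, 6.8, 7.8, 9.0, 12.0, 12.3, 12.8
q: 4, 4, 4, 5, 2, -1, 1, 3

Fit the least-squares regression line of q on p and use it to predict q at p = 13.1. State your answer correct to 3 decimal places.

1.109

n = 8, Σx = 67.9, Σy = 22, Σxy = 151.7, Σx² = 674.75
Sxx = Σx² − (Σx)²/n = 674.75 − 576.30125 = 98.44875
Sxy = Σxy − (Σx)(Σy)/n = 151.7 − 186.725 = -35.025
b = Sxy/Sxx = -35.025/98.44875 = -0.355769
a = ȳ − b·x̄ = 2.75 − (-0.355769)·8.4875 = 5.769588
ŷ(13.1) = a + b·13.1 = 5.769588 + (-0.355769)·13.1 = 1.109016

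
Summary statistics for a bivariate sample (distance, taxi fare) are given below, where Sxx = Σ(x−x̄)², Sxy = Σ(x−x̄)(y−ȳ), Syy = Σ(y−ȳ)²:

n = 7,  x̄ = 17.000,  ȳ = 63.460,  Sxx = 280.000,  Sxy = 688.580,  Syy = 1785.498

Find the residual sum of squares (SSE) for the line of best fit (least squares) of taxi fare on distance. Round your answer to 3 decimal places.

92.132

b = Sxy/Sxx = 688.58/280 = 2.459214
SSE = Syy − b·Sxy = 1785.498 − 2.459214·688.58 = 92.132227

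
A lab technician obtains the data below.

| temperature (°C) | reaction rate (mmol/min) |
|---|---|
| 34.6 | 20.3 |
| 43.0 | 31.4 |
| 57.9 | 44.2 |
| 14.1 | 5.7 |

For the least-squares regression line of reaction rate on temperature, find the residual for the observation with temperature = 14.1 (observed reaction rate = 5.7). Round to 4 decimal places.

n = 4, Σx = 149.6, Σy = 101.6, Σxy = 4692.13, Σx² = 6597.38
Sxx = Σx² − (Σx)²/n = 6597.38 − 5595.04 = 1002.34
Sxy = Σxy − (Σx)(Σy)/n = 4692.13 − 3799.84 = 892.29
b = Sxy/Sxx = 892.29/1002.34 = 0.890207
a = ȳ − b·x̄ = 25.4 − 0.890207·37.4 = -7.893739
ŷ(14.1) = -7.893739 + 0.890207·14.1 = 4.658179
residual = y − ŷ = 5.7 − 4.658179 = 1.041821

1.0418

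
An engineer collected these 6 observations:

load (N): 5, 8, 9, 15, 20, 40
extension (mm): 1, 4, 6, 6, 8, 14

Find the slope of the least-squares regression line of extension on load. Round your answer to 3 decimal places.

n = 6, Σx = 97, Σy = 39, Σxy = 901, Σx² = 2395
Sxx = Σx² − (Σx)²/n = 2395 − 1568.166667 = 826.833333
Sxy = Σxy − (Σx)(Σy)/n = 901 − 630.5 = 270.5
b = Sxy/Sxx = 270.5/826.833333 = 0.327152

0.327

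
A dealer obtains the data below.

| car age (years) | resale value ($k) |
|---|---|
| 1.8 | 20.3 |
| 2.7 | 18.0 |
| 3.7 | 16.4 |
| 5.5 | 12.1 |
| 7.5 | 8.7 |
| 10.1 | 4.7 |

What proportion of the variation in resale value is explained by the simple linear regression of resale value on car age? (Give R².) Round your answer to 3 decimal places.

0.993

n = 6, Σx = 31.3, Σy = 80.2, Σxy = 325.09, Σx² = 212.73, Σy² = 1249.24
Sxx = Σx² − (Σx)²/n = 212.73 − 163.281667 = 49.448333
Sxy = Σxy − (Σx)(Σy)/n = 325.09 − 418.376667 = -93.286667
Syy = Σy² − (Σy)²/n = 1249.24 − 1072.006667 = 177.233333
R² = Sxy²/(Sxx·Syy) = (-93.286667)²/(49.448333·177.233333) = 0.992984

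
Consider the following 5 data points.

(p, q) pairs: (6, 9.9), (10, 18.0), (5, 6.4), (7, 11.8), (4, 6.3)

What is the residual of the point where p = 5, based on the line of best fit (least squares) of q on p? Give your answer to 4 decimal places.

-1.1849

n = 5, Σx = 32, Σy = 52.4, Σxy = 379.2, Σx² = 226
Sxx = Σx² − (Σx)²/n = 226 − 204.8 = 21.2
Sxy = Σxy − (Σx)(Σy)/n = 379.2 − 335.36 = 43.84
b = Sxy/Sxx = 43.84/21.2 = 2.067925
a = ȳ − b·x̄ = 10.48 − 2.067925·6.4 = -2.754717
ŷ(5) = -2.754717 + 2.067925·5 = 7.584906
residual = y − ŷ = 6.4 − 7.584906 = -1.184906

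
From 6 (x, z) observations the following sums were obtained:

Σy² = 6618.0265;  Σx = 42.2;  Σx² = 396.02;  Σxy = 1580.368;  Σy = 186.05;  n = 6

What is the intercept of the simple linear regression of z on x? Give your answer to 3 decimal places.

Sxx = Σx² − (Σx)²/n = 396.02 − 296.806667 = 99.213333
Sxy = Σxy − (Σx)(Σy)/n = 1580.368 − 1308.551667 = 271.816333
b = Sxy/Sxx = 271.816333/99.213333 = 2.739716
a = ȳ − b·x̄ = 31.008333 − 2.739716·7.033333 = 11.738999

11.739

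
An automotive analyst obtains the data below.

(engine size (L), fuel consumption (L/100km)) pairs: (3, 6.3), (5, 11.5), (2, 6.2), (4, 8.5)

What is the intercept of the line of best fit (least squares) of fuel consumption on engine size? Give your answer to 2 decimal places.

1.79

n = 4, Σx = 14, Σy = 32.5, Σxy = 122.8, Σx² = 54
Sxx = Σx² − (Σx)²/n = 54 − 49 = 5
Sxy = Σxy − (Σx)(Σy)/n = 122.8 − 113.75 = 9.05
b = Sxy/Sxx = 9.05/5 = 1.81
a = ȳ − b·x̄ = 8.125 − 1.81·3.5 = 1.79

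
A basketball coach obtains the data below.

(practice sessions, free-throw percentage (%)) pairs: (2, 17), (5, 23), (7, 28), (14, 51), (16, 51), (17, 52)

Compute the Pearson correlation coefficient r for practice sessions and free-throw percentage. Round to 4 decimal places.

n = 6, Σx = 61, Σy = 222, Σxy = 2759, Σx² = 819, Σy² = 9508
Sxx = Σx² − (Σx)²/n = 819 − 620.166667 = 198.833333
Sxy = Σxy − (Σx)(Σy)/n = 2759 − 2257 = 502
Syy = Σy² − (Σy)²/n = 9508 − 8214 = 1294
r = Sxy/√(Sxx·Syy) = 502/√(257290.333333) = 502/507.237945 = 0.989674

0.9897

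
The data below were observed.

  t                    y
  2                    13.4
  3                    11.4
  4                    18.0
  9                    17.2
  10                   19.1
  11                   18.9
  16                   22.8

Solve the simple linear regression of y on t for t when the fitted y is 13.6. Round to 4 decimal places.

n = 7, Σx = 55, Σy = 120.8, Σxy = 1051.5, Σx² = 587
Sxx = Σx² − (Σx)²/n = 587 − 432.142857 = 154.857143
Sxy = Σxy − (Σx)(Σy)/n = 1051.5 − 949.142857 = 102.357143
b = Sxy/Sxx = 102.357143/154.857143 = 0.660978
a = ȳ − b·x̄ = 17.257143 − 0.660978·7.857143 = 12.063745
Set a + b·x = 13.6: x = (13.6 − 12.063745) / 0.660978 = 2.324215

2.3242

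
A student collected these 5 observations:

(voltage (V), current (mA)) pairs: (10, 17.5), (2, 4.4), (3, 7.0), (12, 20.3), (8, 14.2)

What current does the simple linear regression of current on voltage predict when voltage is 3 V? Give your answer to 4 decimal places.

6.4589

n = 5, Σx = 35, Σy = 63.4, Σxy = 562, Σx² = 321
Sxx = Σx² − (Σx)²/n = 321 − 245 = 76
Sxy = Σxy − (Σx)(Σy)/n = 562 − 443.8 = 118.2
b = Sxy/Sxx = 118.2/76 = 1.555263
a = ȳ − b·x̄ = 12.68 − 1.555263·7 = 1.793158
ŷ(3) = a + b·3 = 1.793158 + 1.555263·3 = 6.458947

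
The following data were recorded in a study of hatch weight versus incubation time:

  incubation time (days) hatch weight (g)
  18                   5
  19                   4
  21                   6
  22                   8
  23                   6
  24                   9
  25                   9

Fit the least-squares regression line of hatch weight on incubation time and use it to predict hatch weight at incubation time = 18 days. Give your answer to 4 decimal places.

4.2246

n = 7, Σx = 152, Σy = 47, Σxy = 1047, Σx² = 3340
Sxx = Σx² − (Σx)²/n = 3340 − 3300.571429 = 39.428571
Sxy = Σxy − (Σx)(Σy)/n = 1047 − 1020.571429 = 26.428571
b = Sxy/Sxx = 26.428571/39.428571 = 0.670290
a = ȳ − b·x̄ = 6.714286 − 0.670290·21.714286 = -7.840580
ŷ(18) = a + b·18 = -7.840580 + 0.670290·18 = 4.224638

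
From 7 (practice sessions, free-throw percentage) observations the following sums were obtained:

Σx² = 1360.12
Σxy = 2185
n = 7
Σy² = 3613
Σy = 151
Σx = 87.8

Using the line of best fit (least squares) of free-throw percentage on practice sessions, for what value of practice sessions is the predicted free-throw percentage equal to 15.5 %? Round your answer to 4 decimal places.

Sxx = Σx² − (Σx)²/n = 1360.12 − 1101.262857 = 258.857143
Sxy = Σxy − (Σx)(Σy)/n = 2185 − 1893.971429 = 291.028571
b = Sxy/Sxx = 291.028571/258.857143 = 1.124283
a = ȳ − b·x̄ = 21.571429 − 1.124283·12.542857 = 7.469713
Set a + b·x = 15.5: x = (15.5 − 7.469713) / 1.124283 = 7.142588

7.1426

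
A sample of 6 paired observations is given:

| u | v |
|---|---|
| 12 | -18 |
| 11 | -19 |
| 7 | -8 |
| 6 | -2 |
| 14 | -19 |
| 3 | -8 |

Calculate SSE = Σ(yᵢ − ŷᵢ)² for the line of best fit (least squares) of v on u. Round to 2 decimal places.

72.70

n = 6, Σx = 53, Σy = -74, Σxy = -783, Σx² = 555, Σy² = 1178
Sxx = Σx² − (Σx)²/n = 555 − 468.166667 = 86.833333
Sxy = Σxy − (Σx)(Σy)/n = -783 − (-653.666667) = -129.333333
Syy = Σy² − (Σy)²/n = 1178 − 912.666667 = 265.333333
b = Sxy/Sxx = -129.333333/86.833333 = -1.489443
SSE = Syy − b·Sxy = 265.333333 − (-1.489443)·(-129.333333) = 72.698656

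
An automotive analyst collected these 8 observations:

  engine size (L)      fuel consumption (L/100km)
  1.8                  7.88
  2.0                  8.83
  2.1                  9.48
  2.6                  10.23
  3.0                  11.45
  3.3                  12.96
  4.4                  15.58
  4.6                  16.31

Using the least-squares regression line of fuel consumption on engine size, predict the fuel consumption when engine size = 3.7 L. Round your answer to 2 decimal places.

n = 8, Σx = 23.8, Σy = 92.72, Σxy = 299.046, Σx² = 78.82
Sxx = Σx² − (Σx)²/n = 78.82 − 70.805 = 8.015
Sxy = Σxy − (Σx)(Σy)/n = 299.046 − 275.842 = 23.204
b = Sxy/Sxx = 23.204/8.015 = 2.895072
a = ȳ − b·x̄ = 11.59 − 2.895072·2.975 = 2.977162
ŷ(3.7) = a + b·3.7 = 2.977162 + 2.895072·3.7 = 13.688927

13.69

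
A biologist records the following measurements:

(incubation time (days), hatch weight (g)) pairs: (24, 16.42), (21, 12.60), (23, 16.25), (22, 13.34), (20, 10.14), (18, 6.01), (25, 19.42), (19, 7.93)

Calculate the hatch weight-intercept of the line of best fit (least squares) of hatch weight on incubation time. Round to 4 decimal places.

n = 8, Σx = 172, Σy = 102.11, Σxy = 2273.06, Σx² = 3740
Sxx = Σx² − (Σx)²/n = 3740 − 3698 = 42
Sxy = Σxy − (Σx)(Σy)/n = 2273.06 − 2195.365 = 77.695
b = Sxy/Sxx = 77.695/42 = 1.849881
a = ȳ − b·x̄ = 12.76375 − 1.849881·21.5 = -27.008690

-27.0087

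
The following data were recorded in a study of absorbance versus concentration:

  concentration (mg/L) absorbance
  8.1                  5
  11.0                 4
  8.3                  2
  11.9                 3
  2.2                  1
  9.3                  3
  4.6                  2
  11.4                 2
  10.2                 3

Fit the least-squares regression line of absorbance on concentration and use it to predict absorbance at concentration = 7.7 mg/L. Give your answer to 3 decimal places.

2.620

n = 9, Σx = 77, Σy = 25, Σxy = 229.5, Σx² = 743.6
Sxx = Σx² − (Σx)²/n = 743.6 − 658.777778 = 84.822222
Sxy = Σxy − (Σx)(Σy)/n = 229.5 − 213.888889 = 15.611111
b = Sxy/Sxx = 15.611111/84.822222 = 0.184045
a = ȳ − b·x̄ = 2.777778 − 0.184045·8.555556 = 1.203170
ŷ(7.7) = a + b·7.7 = 1.203170 + 0.184045·7.7 = 2.620317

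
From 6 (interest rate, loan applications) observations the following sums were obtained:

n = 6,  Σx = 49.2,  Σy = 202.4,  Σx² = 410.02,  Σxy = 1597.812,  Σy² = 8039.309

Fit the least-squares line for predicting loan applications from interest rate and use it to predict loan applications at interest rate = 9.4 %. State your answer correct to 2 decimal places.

Sxx = Σx² − (Σx)²/n = 410.02 − 403.44 = 6.58
Sxy = Σxy − (Σx)(Σy)/n = 1597.812 − 1659.68 = -61.868
b = Sxy/Sxx = -61.868/6.58 = -9.402432
a = ȳ − b·x̄ = 33.733333 − (-9.402432)·8.2 = 110.833273
ŷ(9.4) = a + b·9.4 = 110.833273 + (-9.402432)·9.4 = 22.450415

22.45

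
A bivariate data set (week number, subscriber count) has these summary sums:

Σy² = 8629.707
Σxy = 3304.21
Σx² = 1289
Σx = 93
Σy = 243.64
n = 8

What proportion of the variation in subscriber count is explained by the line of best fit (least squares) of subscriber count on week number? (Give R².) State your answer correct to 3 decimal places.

Sxx = Σx² − (Σx)²/n = 1289 − 1081.125 = 207.875
Sxy = Σxy − (Σx)(Σy)/n = 3304.21 − 2832.315 = 471.895
Syy = Σy² − (Σy)²/n = 8629.707 − 7420.0562 = 1209.6508
R² = Sxy²/(Sxx·Syy) = (471.895)²/(207.875·1209.6508) = 0.885581

0.886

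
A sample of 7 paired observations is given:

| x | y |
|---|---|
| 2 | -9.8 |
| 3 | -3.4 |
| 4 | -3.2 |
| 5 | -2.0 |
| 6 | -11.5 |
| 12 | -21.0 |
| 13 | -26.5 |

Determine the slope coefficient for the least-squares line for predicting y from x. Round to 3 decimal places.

n = 7, Σx = 45, Σy = -77.4, Σxy = -718.1, Σx² = 403
Sxx = Σx² − (Σx)²/n = 403 − 289.285714 = 113.714286
Sxy = Σxy − (Σx)(Σy)/n = -718.1 − (-497.571429) = -220.528571
b = Sxy/Sxx = -220.528571/113.714286 = -1.939322

-1.939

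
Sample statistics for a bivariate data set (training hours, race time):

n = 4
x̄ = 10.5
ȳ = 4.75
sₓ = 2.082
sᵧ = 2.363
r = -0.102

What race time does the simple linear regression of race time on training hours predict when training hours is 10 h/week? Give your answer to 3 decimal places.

4.808

b = r · sᵧ/sₓ = -0.102 · 2.363/2.082 = -0.115767
a = ȳ − b·x̄ = 4.75 − (-0.115767)·10.5 = 5.965549
ŷ(10) = a + b·10 = 5.965549 + (-0.115767)·10 = 4.807883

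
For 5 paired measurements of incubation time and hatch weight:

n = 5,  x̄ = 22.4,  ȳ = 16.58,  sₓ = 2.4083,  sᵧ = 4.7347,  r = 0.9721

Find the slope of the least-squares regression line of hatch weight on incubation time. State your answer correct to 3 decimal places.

b = r · sᵧ/sₓ = 0.9721 · 4.7347/2.4083 = 1.911141

1.911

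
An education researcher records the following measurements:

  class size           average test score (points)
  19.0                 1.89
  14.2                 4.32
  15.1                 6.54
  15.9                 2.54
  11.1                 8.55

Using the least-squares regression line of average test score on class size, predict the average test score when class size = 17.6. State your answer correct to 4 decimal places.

2.6108

n = 5, Σx = 75.3, Σy = 23.84, Σxy = 331.299, Σx² = 1166.67
Sxx = Σx² − (Σx)²/n = 1166.67 − 1134.018 = 32.652
Sxy = Σxy − (Σx)(Σy)/n = 331.299 − 359.0304 = -27.7314
b = Sxy/Sxx = -27.7314/32.652 = -0.849302
a = ȳ − b·x̄ = 4.768 − (-0.849302)·15.06 = 17.558484
ŷ(17.6) = a + b·17.6 = 17.558484 + (-0.849302)·17.6 = 2.610774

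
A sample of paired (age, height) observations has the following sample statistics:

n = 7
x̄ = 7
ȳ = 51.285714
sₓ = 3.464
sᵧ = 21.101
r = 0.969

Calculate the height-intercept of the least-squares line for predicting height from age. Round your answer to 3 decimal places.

9.967

b = r · sᵧ/sₓ = 0.969 · 21.101/3.464 = 5.902676
a = ȳ − b·x̄ = 51.285714 − 5.902676·7 = 9.966983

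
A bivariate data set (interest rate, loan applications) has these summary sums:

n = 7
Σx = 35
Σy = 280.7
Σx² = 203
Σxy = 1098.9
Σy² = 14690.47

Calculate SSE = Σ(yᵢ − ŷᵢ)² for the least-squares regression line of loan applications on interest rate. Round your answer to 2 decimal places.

120.79

Sxx = Σx² − (Σx)²/n = 203 − 175 = 28
Sxy = Σxy − (Σx)(Σy)/n = 1098.9 − 1403.5 = -304.6
Syy = Σy² − (Σy)²/n = 14690.47 − 11256.07 = 3434.4
b = Sxy/Sxx = -304.6/28 = -10.878571
SSE = Syy − b·Sxy = 3434.4 − (-10.878571)·(-304.6) = 120.787143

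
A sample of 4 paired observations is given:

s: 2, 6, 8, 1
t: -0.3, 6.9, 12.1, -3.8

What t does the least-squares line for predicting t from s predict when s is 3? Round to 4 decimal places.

1.0351

n = 4, Σx = 17, Σy = 14.9, Σxy = 133.8, Σx² = 105
Sxx = Σx² − (Σx)²/n = 105 − 72.25 = 32.75
Sxy = Σxy − (Σx)(Σy)/n = 133.8 − 63.325 = 70.475
b = Sxy/Sxx = 70.475/32.75 = 2.151908
a = ȳ − b·x̄ = 3.725 − 2.151908·4.25 = -5.420611
ŷ(3) = a + b·3 = -5.420611 + 2.151908·3 = 1.035115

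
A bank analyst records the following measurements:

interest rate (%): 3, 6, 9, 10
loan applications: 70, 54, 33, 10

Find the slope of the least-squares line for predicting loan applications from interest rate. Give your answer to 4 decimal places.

n = 4, Σx = 28, Σy = 167, Σxy = 931, Σx² = 226
Sxx = Σx² − (Σx)²/n = 226 − 196 = 30
Sxy = Σxy − (Σx)(Σy)/n = 931 − 1169 = -238
b = Sxy/Sxx = -238/30 = -7.933333

-7.9333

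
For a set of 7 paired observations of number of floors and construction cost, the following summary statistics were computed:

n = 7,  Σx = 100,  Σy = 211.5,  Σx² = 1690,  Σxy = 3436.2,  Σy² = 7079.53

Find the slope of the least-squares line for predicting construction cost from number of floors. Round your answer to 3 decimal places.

Sxx = Σx² − (Σx)²/n = 1690 − 1428.571429 = 261.428571
Sxy = Σxy − (Σx)(Σy)/n = 3436.2 − 3021.428571 = 414.771429
b = Sxy/Sxx = 414.771429/261.428571 = 1.586557

1.587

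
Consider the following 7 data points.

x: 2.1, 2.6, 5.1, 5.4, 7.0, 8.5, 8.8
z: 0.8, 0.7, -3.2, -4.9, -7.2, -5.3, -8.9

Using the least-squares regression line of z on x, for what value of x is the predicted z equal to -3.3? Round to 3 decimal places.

5.107

n = 7, Σx = 39.5, Σy = -28, Σxy = -213.05, Σx² = 265.03
Sxx = Σx² − (Σx)²/n = 265.03 − 222.892857 = 42.137143
Sxy = Σxy − (Σx)(Σy)/n = -213.05 − (-158) = -55.05
b = Sxy/Sxx = -55.05/42.137143 = -1.306448
a = ȳ − b·x̄ = -4 − (-1.306448)·5.642857 = 3.372101
Set a + b·x = -3.3: x = (-3.3 − 3.372101) / (-1.306448) = 5.107053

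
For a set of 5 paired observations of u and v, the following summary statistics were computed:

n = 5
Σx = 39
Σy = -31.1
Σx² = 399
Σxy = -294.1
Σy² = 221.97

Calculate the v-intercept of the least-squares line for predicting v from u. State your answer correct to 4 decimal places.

-1.9810

Sxx = Σx² − (Σx)²/n = 399 − 304.2 = 94.8
Sxy = Σxy − (Σx)(Σy)/n = -294.1 − (-242.58) = -51.52
b = Sxy/Sxx = -51.52/94.8 = -0.543460
a = ȳ − b·x̄ = -6.22 − (-0.543460)·7.8 = -1.981013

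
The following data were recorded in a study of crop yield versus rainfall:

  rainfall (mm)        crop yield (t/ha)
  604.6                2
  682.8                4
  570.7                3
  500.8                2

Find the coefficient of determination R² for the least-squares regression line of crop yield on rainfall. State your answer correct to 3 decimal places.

0.592

n = 4, Σx = 2358.9, Σy = 11, Σxy = 6654.1, Σx² = 1408256.13, Σy² = 33
Sxx = Σx² − (Σx)²/n = 1408256.13 − 1391102.3025 = 17153.8275
Sxy = Σxy − (Σx)(Σy)/n = 6654.1 − 6486.975 = 167.125
Syy = Σy² − (Σy)²/n = 33 − 30.25 = 2.75
R² = Sxy²/(Sxx·Syy) = (167.125)²/(17153.8275·2.75) = 0.592092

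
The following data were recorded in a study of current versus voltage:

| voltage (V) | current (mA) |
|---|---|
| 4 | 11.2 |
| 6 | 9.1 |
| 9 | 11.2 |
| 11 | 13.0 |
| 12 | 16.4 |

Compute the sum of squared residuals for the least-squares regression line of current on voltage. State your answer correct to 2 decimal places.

n = 5, Σx = 42, Σy = 60.9, Σxy = 540, Σx² = 398, Σy² = 771.65
Sxx = Σx² − (Σx)²/n = 398 − 352.8 = 45.2
Sxy = Σxy − (Σx)(Σy)/n = 540 − 511.56 = 28.44
Syy = Σy² − (Σy)²/n = 771.65 − 741.762 = 29.888
b = Sxy/Sxx = 28.44/45.2 = 0.629204
SSE = Syy − b·Sxy = 29.888 − 0.629204·28.44 = 11.993451

11.99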